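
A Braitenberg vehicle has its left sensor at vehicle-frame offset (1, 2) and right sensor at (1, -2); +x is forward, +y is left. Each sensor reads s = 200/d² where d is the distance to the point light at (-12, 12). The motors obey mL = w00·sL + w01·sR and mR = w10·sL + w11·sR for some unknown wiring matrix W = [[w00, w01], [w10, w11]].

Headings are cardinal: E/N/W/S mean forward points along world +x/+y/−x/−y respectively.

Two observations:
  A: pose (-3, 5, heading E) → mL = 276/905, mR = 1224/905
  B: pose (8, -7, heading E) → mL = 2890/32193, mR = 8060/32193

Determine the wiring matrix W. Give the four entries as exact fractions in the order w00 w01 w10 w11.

obs A: pose=(-3,5,E) → sL=8/5, sR=200/181, mL=276/905, mR=1224/905
obs B: pose=(8,-7,E) → sL=20/73, sR=100/441, mL=2890/32193, mR=8060/32193
sensor matrix S = [[8/5, 200/181], [20/73, 100/441]]; det S = 350080/5826933
solve [mL_A; mL_B] = S·[w00; w01] and [mR_A; mR_B] = S·[w10; w11]:
  w00 = -1/2, w01 = 1, w10 = 1/2, w11 = 1/2

-1/2 1 1/2 1/2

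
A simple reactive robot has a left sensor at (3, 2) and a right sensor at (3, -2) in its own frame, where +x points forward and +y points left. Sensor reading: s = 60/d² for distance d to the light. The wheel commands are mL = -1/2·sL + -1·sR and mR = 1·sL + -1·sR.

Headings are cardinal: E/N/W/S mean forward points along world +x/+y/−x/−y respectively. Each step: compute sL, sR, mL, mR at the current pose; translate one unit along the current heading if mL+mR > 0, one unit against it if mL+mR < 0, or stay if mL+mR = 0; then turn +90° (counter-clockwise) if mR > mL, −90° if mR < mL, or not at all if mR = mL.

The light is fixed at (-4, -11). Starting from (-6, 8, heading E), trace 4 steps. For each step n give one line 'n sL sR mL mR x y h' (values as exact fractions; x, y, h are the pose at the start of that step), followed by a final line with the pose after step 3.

0 30/221 6/29 -1761/6409 -456/6409 -6 8 E
1 60/509 12/97 -9018/49373 -288/49373 -7 8 N
2 15/73 15/109 -3825/15914 540/7957 -7 7 W
3 4/15 60/241 -1382/3615 64/3615 -6 7 S
final -6 8 E

n=0: pose=(-6,8,E); sL=30/221, sR=6/29; mL=-1761/6409, mR=-456/6409; mL+mR=-2217/6409 → advance -1; mR−mL=45/221 → turn +1·90°
n=1: pose=(-7,8,N); sL=60/509, sR=12/97; mL=-9018/49373, mR=-288/49373; mL+mR=-9306/49373 → advance -1; mR−mL=90/509 → turn +1·90°
n=2: pose=(-7,7,W); sL=15/73, sR=15/109; mL=-3825/15914, mR=540/7957; mL+mR=-2745/15914 → advance -1; mR−mL=45/146 → turn +1·90°
n=3: pose=(-6,7,S); sL=4/15, sR=60/241; mL=-1382/3615, mR=64/3615; mL+mR=-1318/3615 → advance -1; mR−mL=2/5 → turn +1·90°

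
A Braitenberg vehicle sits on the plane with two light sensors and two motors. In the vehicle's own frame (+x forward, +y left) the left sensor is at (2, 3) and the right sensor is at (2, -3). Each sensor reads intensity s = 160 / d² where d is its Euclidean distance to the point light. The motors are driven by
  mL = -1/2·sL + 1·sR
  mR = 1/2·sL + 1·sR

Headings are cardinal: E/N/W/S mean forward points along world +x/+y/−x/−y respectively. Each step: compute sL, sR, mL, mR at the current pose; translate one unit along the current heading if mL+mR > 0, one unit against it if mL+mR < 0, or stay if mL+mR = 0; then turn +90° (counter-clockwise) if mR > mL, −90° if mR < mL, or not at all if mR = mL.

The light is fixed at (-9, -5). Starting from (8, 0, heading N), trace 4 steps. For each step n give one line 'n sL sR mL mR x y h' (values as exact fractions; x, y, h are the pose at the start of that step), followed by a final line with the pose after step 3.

0 32/49 160/449 656/22001 15024/22001 8 0 N
1 80/117 80/153 40/221 1720/1989 8 1 W
2 160/377 32/37 9104/13949 15024/13949 7 1 S
3 40/97 20/41 1120/3977 2760/3977 7 0 E
final 8 0 N

n=0: pose=(8,0,N); sL=32/49, sR=160/449; mL=656/22001, mR=15024/22001; mL+mR=320/449 → advance +1; mR−mL=32/49 → turn +1·90°
n=1: pose=(8,1,W); sL=80/117, sR=80/153; mL=40/221, mR=1720/1989; mL+mR=160/153 → advance +1; mR−mL=80/117 → turn +1·90°
n=2: pose=(7,1,S); sL=160/377, sR=32/37; mL=9104/13949, mR=15024/13949; mL+mR=64/37 → advance +1; mR−mL=160/377 → turn +1·90°
n=3: pose=(7,0,E); sL=40/97, sR=20/41; mL=1120/3977, mR=2760/3977; mL+mR=40/41 → advance +1; mR−mL=40/97 → turn +1·90°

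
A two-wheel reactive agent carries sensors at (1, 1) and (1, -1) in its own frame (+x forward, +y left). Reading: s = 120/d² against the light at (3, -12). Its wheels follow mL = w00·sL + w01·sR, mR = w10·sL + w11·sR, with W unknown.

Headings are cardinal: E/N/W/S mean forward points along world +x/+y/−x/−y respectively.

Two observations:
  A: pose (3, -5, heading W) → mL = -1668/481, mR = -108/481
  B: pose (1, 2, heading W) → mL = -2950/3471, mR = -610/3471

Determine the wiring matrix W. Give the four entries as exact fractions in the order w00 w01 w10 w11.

-1/2 -1 1/2 -1

obs A: pose=(3,-5,W) → sL=120/37, sR=24/13, mL=-1668/481, mR=-108/481
obs B: pose=(1,2,W) → sL=60/89, sR=20/39, mL=-2950/3471, mR=-610/3471
sensor matrix S = [[120/37, 24/13], [60/89, 20/39]]; det S = 17920/42809
solve [mL_A; mL_B] = S·[w00; w01] and [mR_A; mR_B] = S·[w10; w11]:
  w00 = -1/2, w01 = -1, w10 = 1/2, w11 = -1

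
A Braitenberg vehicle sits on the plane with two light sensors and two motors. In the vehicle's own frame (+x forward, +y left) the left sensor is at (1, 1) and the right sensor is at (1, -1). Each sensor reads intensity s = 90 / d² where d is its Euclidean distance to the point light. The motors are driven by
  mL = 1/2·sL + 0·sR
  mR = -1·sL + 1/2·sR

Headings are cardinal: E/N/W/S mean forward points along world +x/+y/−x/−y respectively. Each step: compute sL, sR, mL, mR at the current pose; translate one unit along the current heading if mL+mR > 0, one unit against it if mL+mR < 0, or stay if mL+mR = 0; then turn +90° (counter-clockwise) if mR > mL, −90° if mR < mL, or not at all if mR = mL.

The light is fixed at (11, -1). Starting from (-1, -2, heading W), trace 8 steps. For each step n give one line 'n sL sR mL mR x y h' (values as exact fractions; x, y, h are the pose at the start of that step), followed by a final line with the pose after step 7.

0 90/173 90/169 45/173 -7425/29237 -1 -2 W
1 45/98 5/8 45/196 -115/784 -2 -2 N
2 18/29 18/29 9/29 -9/29 -2 -1 E
3 18/29 90/197 9/29 -2241/5713 -2 -1 S
4 45/98 9/20 45/196 -459/1960 -2 0 W
5 90/173 18/25 45/173 -693/4325 -1 0 N
6 9/13 45/61 9/26 -513/1586 -1 1 E
7 90/101 18/29 45/101 -1701/2929 0 1 S
final 0 2 W

n=0: pose=(-1,-2,W); sL=90/173, sR=90/169; mL=45/173, mR=-7425/29237; mL+mR=180/29237 → advance +1; mR−mL=-15030/29237 → turn -1·90°
n=1: pose=(-2,-2,N); sL=45/98, sR=5/8; mL=45/196, mR=-115/784; mL+mR=65/784 → advance +1; mR−mL=-295/784 → turn -1·90°
n=2: pose=(-2,-1,E); sL=18/29, sR=18/29; mL=9/29, mR=-9/29; mL+mR=0 → advance +0; mR−mL=-18/29 → turn -1·90°
n=3: pose=(-2,-1,S); sL=18/29, sR=90/197; mL=9/29, mR=-2241/5713; mL+mR=-468/5713 → advance -1; mR−mL=-4014/5713 → turn -1·90°
n=4: pose=(-2,0,W); sL=45/98, sR=9/20; mL=45/196, mR=-459/1960; mL+mR=-9/1960 → advance -1; mR−mL=-909/1960 → turn -1·90°
n=5: pose=(-1,0,N); sL=90/173, sR=18/25; mL=45/173, mR=-693/4325; mL+mR=432/4325 → advance +1; mR−mL=-1818/4325 → turn -1·90°
n=6: pose=(-1,1,E); sL=9/13, sR=45/61; mL=9/26, mR=-513/1586; mL+mR=18/793 → advance +1; mR−mL=-531/793 → turn -1·90°
n=7: pose=(0,1,S); sL=90/101, sR=18/29; mL=45/101, mR=-1701/2929; mL+mR=-396/2929 → advance -1; mR−mL=-3006/2929 → turn -1·90°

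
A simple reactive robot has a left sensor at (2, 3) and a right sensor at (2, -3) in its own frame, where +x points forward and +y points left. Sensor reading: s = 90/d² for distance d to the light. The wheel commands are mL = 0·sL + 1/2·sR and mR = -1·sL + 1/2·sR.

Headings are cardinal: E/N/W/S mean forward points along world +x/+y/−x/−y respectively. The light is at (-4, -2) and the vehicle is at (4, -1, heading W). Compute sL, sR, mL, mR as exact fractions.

9/4 45/26 45/52 -18/13

left sensor world pos  = (2, -4); dL² = 40
right sensor world pos = (2, 2); dR² = 52
sL = 90/40 = 9/4
sR = 90/52 = 45/26
mL = 0·sL + 1/2·sR = 45/52
mR = -1·sL + 1/2·sR = -18/13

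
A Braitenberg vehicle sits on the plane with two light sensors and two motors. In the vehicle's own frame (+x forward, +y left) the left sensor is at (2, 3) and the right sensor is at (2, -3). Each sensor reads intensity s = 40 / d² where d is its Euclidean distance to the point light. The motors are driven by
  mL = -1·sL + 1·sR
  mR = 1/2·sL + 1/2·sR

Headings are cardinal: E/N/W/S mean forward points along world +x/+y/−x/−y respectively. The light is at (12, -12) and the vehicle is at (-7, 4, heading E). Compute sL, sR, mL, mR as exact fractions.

4/65 20/229 384/14885 1108/14885

left sensor world pos  = (-5, 7); dL² = 650
right sensor world pos = (-5, 1); dR² = 458
sL = 40/650 = 4/65
sR = 40/458 = 20/229
mL = -1·sL + 1·sR = 384/14885
mR = 1/2·sL + 1/2·sR = 1108/14885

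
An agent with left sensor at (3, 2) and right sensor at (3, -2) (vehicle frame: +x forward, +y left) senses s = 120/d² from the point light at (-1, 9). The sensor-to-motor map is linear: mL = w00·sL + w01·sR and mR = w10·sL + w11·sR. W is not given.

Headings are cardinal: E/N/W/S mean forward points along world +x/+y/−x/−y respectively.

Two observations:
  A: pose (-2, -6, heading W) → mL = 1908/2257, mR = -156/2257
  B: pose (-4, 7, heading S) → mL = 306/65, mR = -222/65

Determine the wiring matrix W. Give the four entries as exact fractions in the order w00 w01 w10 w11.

obs A: pose=(-2,-6,W) → sL=24/61, sR=24/37, mL=1908/2257, mR=-156/2257
obs B: pose=(-4,7,S) → sL=60/13, sR=12/5, mL=306/65, mR=-222/65
sensor matrix S = [[24/61, 24/37], [60/13, 12/5]]; det S = -300672/146705
solve [mL_A; mL_B] = S·[w00; w01] and [mR_A; mR_B] = S·[w10; w11]:
  w00 = 1/2, w01 = 1, w10 = -1, w11 = 1/2

1/2 1 -1 1/2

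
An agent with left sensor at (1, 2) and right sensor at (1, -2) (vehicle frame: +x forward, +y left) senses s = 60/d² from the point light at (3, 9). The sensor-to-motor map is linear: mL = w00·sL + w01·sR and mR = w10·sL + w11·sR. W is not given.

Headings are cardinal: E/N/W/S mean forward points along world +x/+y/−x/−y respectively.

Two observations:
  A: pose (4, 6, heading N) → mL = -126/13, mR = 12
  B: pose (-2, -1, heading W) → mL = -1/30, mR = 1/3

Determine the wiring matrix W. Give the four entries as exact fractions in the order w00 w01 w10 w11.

-1 1/2 1 0

obs A: pose=(4,6,N) → sL=12, sR=60/13, mL=-126/13, mR=12
obs B: pose=(-2,-1,W) → sL=1/3, sR=3/5, mL=-1/30, mR=1/3
sensor matrix S = [[12, 60/13], [1/3, 3/5]]; det S = 368/65
solve [mL_A; mL_B] = S·[w00; w01] and [mR_A; mR_B] = S·[w10; w11]:
  w00 = -1, w01 = 1/2, w10 = 1, w11 = 0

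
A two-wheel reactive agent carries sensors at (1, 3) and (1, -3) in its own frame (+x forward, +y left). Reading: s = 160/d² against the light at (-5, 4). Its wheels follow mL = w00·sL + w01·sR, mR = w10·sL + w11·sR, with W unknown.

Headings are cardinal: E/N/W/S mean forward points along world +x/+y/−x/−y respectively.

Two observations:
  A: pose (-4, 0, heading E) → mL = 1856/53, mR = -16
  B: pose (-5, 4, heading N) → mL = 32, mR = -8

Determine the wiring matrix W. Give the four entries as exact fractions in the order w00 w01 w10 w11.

1 1 -1/2 0

obs A: pose=(-4,0,E) → sL=32, sR=160/53, mL=1856/53, mR=-16
obs B: pose=(-5,4,N) → sL=16, sR=16, mL=32, mR=-8
sensor matrix S = [[32, 160/53], [16, 16]]; det S = 24576/53
solve [mL_A; mL_B] = S·[w00; w01] and [mR_A; mR_B] = S·[w10; w11]:
  w00 = 1, w01 = 1, w10 = -1/2, w11 = 0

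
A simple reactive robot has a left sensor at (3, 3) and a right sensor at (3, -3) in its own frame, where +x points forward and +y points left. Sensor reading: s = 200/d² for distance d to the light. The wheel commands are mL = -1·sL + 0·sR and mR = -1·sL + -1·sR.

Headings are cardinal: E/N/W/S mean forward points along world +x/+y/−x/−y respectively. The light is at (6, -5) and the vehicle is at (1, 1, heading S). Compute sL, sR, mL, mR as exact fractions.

left sensor world pos  = (4, -2); dL² = 13
right sensor world pos = (-2, -2); dR² = 73
sL = 200/13 = 200/13
sR = 200/73 = 200/73
mL = -1·sL + 0·sR = -200/13
mR = -1·sL + -1·sR = -17200/949

200/13 200/73 -200/13 -17200/949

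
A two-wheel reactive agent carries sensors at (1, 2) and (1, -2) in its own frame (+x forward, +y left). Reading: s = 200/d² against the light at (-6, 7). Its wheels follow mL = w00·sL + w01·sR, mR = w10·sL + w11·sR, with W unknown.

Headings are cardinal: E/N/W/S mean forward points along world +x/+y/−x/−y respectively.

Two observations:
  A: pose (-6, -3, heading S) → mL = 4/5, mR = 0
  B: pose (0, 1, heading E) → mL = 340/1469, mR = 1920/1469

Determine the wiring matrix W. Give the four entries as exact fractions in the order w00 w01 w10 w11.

-1/2 1 1 -1

obs A: pose=(-6,-3,S) → sL=8/5, sR=8/5, mL=4/5, mR=0
obs B: pose=(0,1,E) → sL=40/13, sR=200/113, mL=340/1469, mR=1920/1469
sensor matrix S = [[8/5, 8/5], [40/13, 200/113]]; det S = -3072/1469
solve [mL_A; mL_B] = S·[w00; w01] and [mR_A; mR_B] = S·[w10; w11]:
  w00 = -1/2, w01 = 1, w10 = 1, w11 = -1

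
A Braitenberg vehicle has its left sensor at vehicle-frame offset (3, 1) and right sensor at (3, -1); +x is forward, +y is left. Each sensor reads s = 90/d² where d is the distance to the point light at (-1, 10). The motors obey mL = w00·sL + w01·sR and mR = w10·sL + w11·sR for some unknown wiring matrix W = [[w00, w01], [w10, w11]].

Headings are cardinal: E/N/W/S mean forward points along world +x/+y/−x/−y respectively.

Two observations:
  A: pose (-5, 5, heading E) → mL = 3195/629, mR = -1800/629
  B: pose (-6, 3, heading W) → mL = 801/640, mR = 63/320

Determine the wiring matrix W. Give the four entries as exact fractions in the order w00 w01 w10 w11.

obs A: pose=(-5,5,E) → sL=90/17, sR=90/37, mL=3195/629, mR=-1800/629
obs B: pose=(-6,3,W) → sL=45/64, sR=9/10, mL=801/640, mR=63/320
sensor matrix S = [[90/17, 90/37], [45/64, 9/10]]; det S = 61479/20128
solve [mL_A; mL_B] = S·[w00; w01] and [mR_A; mR_B] = S·[w10; w11]:
  w00 = 1/2, w01 = 1, w10 = -1, w11 = 1

1/2 1 -1 1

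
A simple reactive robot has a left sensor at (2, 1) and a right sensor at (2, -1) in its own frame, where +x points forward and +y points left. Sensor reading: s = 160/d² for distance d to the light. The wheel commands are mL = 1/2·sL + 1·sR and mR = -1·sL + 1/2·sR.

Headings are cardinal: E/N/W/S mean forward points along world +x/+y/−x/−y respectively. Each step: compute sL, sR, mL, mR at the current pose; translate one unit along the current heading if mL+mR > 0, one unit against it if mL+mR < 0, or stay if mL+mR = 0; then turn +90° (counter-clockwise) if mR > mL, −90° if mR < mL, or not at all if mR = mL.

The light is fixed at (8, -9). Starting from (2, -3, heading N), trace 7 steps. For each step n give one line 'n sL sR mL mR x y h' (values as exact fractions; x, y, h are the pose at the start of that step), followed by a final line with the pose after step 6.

n=0: pose=(2,-3,N); sL=160/113, sR=160/89; mL=25200/10057, mR=-5200/10057; mL+mR=20000/10057 → advance +1; mR−mL=-30400/10057 → turn -1·90°
n=1: pose=(2,-2,E); sL=2, sR=40/13; mL=53/13, mR=-6/13; mL+mR=47/13 → advance +1; mR−mL=-59/13 → turn -1·90°
n=2: pose=(3,-2,S); sL=160/41, sR=160/61; mL=11440/2501, mR=-6480/2501; mL+mR=4960/2501 → advance +1; mR−mL=-17920/2501 → turn -1·90°
n=3: pose=(3,-3,W); sL=80/37, sR=80/49; mL=4920/1813, mR=-2440/1813; mL+mR=2480/1813 → advance +1; mR−mL=-7360/1813 → turn -1·90°
n=4: pose=(2,-3,N); sL=160/113, sR=160/89; mL=25200/10057, mR=-5200/10057; mL+mR=20000/10057 → advance +1; mR−mL=-30400/10057 → turn -1·90°
n=5: pose=(2,-2,E); sL=2, sR=40/13; mL=53/13, mR=-6/13; mL+mR=47/13 → advance +1; mR−mL=-59/13 → turn -1·90°
n=6: pose=(3,-2,S); sL=160/41, sR=160/61; mL=11440/2501, mR=-6480/2501; mL+mR=4960/2501 → advance +1; mR−mL=-17920/2501 → turn -1·90°

0 160/113 160/89 25200/10057 -5200/10057 2 -3 N
1 2 40/13 53/13 -6/13 2 -2 E
2 160/41 160/61 11440/2501 -6480/2501 3 -2 S
3 80/37 80/49 4920/1813 -2440/1813 3 -3 W
4 160/113 160/89 25200/10057 -5200/10057 2 -3 N
5 2 40/13 53/13 -6/13 2 -2 E
6 160/41 160/61 11440/2501 -6480/2501 3 -2 S
final 3 -3 W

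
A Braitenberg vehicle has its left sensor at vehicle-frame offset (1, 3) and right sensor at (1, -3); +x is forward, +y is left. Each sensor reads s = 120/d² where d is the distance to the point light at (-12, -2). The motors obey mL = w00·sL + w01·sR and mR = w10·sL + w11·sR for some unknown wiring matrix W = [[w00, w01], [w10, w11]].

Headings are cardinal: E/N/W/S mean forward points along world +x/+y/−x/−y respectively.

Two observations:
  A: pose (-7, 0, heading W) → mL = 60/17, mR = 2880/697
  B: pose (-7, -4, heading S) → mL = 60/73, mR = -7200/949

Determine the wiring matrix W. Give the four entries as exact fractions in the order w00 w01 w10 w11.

obs A: pose=(-7,0,W) → sL=120/17, sR=120/41, mL=60/17, mR=2880/697
obs B: pose=(-7,-4,S) → sL=120/73, sR=120/13, mL=60/73, mR=-7200/949
sensor matrix S = [[120/17, 120/41], [120/73, 120/13]]; det S = 39916800/661453
solve [mL_A; mL_B] = S·[w00; w01] and [mR_A; mR_B] = S·[w10; w11]:
  w00 = 1/2, w01 = 0, w10 = 1, w11 = -1

1/2 0 1 -1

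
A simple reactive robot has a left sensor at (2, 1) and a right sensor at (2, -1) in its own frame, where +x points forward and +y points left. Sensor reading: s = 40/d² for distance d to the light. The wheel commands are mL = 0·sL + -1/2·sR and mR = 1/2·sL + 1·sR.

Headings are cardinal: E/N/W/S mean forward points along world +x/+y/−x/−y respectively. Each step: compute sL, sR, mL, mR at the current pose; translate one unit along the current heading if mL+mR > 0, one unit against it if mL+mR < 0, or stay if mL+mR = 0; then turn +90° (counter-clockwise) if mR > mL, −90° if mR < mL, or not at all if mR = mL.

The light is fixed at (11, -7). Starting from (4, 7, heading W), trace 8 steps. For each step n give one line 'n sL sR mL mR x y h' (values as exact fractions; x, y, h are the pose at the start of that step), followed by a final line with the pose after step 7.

n=0: pose=(4,7,W); sL=4/25, sR=20/153; mL=-10/153, mR=806/3825; mL+mR=556/3825 → advance +1; mR−mL=352/1275 → turn +1·90°
n=1: pose=(3,7,S); sL=40/193, sR=8/45; mL=-4/45, mR=2444/8685; mL+mR=1672/8685 → advance +1; mR−mL=1072/2895 → turn +1·90°
n=2: pose=(3,6,E); sL=5/29, sR=2/9; mL=-1/9, mR=161/522; mL+mR=103/522 → advance +1; mR−mL=73/174 → turn +1·90°
n=3: pose=(4,6,N); sL=40/289, sR=40/261; mL=-20/261, mR=16780/75429; mL+mR=11000/75429 → advance +1; mR−mL=7520/25143 → turn +1·90°
n=4: pose=(4,7,W); sL=4/25, sR=20/153; mL=-10/153, mR=806/3825; mL+mR=556/3825 → advance +1; mR−mL=352/1275 → turn +1·90°
n=5: pose=(3,7,S); sL=40/193, sR=8/45; mL=-4/45, mR=2444/8685; mL+mR=1672/8685 → advance +1; mR−mL=1072/2895 → turn +1·90°
n=6: pose=(3,6,E); sL=5/29, sR=2/9; mL=-1/9, mR=161/522; mL+mR=103/522 → advance +1; mR−mL=73/174 → turn +1·90°
n=7: pose=(4,6,N); sL=40/289, sR=40/261; mL=-20/261, mR=16780/75429; mL+mR=11000/75429 → advance +1; mR−mL=7520/25143 → turn +1·90°

0 4/25 20/153 -10/153 806/3825 4 7 W
1 40/193 8/45 -4/45 2444/8685 3 7 S
2 5/29 2/9 -1/9 161/522 3 6 E
3 40/289 40/261 -20/261 16780/75429 4 6 N
4 4/25 20/153 -10/153 806/3825 4 7 W
5 40/193 8/45 -4/45 2444/8685 3 7 S
6 5/29 2/9 -1/9 161/522 3 6 E
7 40/289 40/261 -20/261 16780/75429 4 6 N
final 4 7 W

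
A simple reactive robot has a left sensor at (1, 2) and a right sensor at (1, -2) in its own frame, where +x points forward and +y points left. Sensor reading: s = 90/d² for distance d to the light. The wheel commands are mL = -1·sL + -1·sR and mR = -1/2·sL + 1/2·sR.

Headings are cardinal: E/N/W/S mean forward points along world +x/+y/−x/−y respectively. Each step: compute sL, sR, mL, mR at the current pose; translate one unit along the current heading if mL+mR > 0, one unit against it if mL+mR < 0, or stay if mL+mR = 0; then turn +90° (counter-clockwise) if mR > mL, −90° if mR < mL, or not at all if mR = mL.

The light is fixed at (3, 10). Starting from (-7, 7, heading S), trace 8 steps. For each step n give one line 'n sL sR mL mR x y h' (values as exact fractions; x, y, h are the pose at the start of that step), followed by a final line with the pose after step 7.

0 9/8 9/16 -27/16 -9/32 -7 7 S
1 10/9 90/97 -1780/873 -80/873 -7 8 E
2 9/17 45/41 -1134/697 198/697 -8 8 N
3 90/169 18/29 -5652/4901 216/4901 -8 7 W
4 9/8 9/16 -27/16 -9/32 -7 7 S
5 10/9 90/97 -1780/873 -80/873 -7 8 E
6 9/17 45/41 -1134/697 198/697 -8 8 N
7 90/169 18/29 -5652/4901 216/4901 -8 7 W
final -7 7 S

n=0: pose=(-7,7,S); sL=9/8, sR=9/16; mL=-27/16, mR=-9/32; mL+mR=-63/32 → advance -1; mR−mL=45/32 → turn +1·90°
n=1: pose=(-7,8,E); sL=10/9, sR=90/97; mL=-1780/873, mR=-80/873; mL+mR=-620/291 → advance -1; mR−mL=1700/873 → turn +1·90°
n=2: pose=(-8,8,N); sL=9/17, sR=45/41; mL=-1134/697, mR=198/697; mL+mR=-936/697 → advance -1; mR−mL=1332/697 → turn +1·90°
n=3: pose=(-8,7,W); sL=90/169, sR=18/29; mL=-5652/4901, mR=216/4901; mL+mR=-5436/4901 → advance -1; mR−mL=5868/4901 → turn +1·90°
n=4: pose=(-7,7,S); sL=9/8, sR=9/16; mL=-27/16, mR=-9/32; mL+mR=-63/32 → advance -1; mR−mL=45/32 → turn +1·90°
n=5: pose=(-7,8,E); sL=10/9, sR=90/97; mL=-1780/873, mR=-80/873; mL+mR=-620/291 → advance -1; mR−mL=1700/873 → turn +1·90°
n=6: pose=(-8,8,N); sL=9/17, sR=45/41; mL=-1134/697, mR=198/697; mL+mR=-936/697 → advance -1; mR−mL=1332/697 → turn +1·90°
n=7: pose=(-8,7,W); sL=90/169, sR=18/29; mL=-5652/4901, mR=216/4901; mL+mR=-5436/4901 → advance -1; mR−mL=5868/4901 → turn +1·90°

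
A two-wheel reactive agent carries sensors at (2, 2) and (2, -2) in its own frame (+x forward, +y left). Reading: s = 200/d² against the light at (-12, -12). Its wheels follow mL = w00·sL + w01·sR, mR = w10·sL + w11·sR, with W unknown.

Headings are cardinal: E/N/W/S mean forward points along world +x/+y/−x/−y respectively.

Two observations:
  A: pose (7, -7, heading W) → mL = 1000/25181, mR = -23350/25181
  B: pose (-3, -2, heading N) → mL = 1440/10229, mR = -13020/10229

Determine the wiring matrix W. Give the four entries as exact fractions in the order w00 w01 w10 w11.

1/2 -1/2 -1/2 -1

obs A: pose=(7,-7,W) → sL=100/149, sR=100/169, mL=1000/25181, mR=-23350/25181
obs B: pose=(-3,-2,N) → sL=200/193, sR=40/53, mL=1440/10229, mR=-13020/10229
sensor matrix S = [[100/149, 100/169], [200/193, 40/53]]; det S = -27472000/257576449
solve [mL_A; mL_B] = S·[w00; w01] and [mR_A; mR_B] = S·[w10; w11]:
  w00 = 1/2, w01 = -1/2, w10 = -1/2, w11 = -1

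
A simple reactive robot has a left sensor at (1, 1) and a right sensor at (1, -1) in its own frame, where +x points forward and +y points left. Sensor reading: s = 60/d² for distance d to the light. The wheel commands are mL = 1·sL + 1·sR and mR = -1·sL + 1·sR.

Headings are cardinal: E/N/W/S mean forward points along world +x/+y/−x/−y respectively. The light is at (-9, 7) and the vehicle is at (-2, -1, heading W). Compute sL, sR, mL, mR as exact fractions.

20/39 12/17 808/663 128/663

left sensor world pos  = (-3, -2); dL² = 117
right sensor world pos = (-3, 0); dR² = 85
sL = 60/117 = 20/39
sR = 60/85 = 12/17
mL = 1·sL + 1·sR = 808/663
mR = -1·sL + 1·sR = 128/663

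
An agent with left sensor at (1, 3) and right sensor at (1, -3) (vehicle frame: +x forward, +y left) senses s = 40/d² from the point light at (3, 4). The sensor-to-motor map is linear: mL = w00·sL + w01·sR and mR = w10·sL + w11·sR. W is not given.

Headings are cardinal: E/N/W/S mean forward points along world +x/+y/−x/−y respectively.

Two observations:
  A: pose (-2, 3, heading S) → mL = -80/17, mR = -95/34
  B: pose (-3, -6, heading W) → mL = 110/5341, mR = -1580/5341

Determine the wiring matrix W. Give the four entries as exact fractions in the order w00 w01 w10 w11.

-1 1/2 -1/2 -1/2

obs A: pose=(-2,3,S) → sL=5, sR=10/17, mL=-80/17, mR=-95/34
obs B: pose=(-3,-6,W) → sL=20/109, sR=20/49, mL=110/5341, mR=-1580/5341
sensor matrix S = [[5, 10/17], [20/109, 20/49]]; det S = 175500/90797
solve [mL_A; mL_B] = S·[w00; w01] and [mR_A; mR_B] = S·[w10; w11]:
  w00 = -1, w01 = 1/2, w10 = -1/2, w11 = -1/2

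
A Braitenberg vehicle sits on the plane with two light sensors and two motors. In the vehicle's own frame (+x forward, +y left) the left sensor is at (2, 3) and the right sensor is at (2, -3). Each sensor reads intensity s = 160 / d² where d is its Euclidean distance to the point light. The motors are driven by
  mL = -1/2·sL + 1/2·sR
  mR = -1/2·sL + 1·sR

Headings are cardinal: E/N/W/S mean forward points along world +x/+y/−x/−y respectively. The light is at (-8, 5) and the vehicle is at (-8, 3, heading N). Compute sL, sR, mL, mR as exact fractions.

160/9 160/9 0 80/9

left sensor world pos  = (-11, 5); dL² = 9
right sensor world pos = (-5, 5); dR² = 9
sL = 160/9 = 160/9
sR = 160/9 = 160/9
mL = -1/2·sL + 1/2·sR = 0
mR = -1/2·sL + 1·sR = 80/9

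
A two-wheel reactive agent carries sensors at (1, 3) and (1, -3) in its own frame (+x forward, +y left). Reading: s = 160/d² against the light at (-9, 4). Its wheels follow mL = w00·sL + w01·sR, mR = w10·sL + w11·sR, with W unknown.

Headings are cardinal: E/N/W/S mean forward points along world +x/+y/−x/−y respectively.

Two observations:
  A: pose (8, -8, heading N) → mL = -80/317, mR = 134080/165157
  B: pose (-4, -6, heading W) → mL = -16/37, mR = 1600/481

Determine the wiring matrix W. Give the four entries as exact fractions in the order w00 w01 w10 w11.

-1/2 0 1 1

obs A: pose=(8,-8,N) → sL=160/317, sR=160/521, mL=-80/317, mR=134080/165157
obs B: pose=(-4,-6,W) → sL=32/37, sR=32/13, mL=-16/37, mR=1600/481
sensor matrix S = [[160/317, 160/521], [32/37, 32/13]]; det S = 77598720/79440517
solve [mL_A; mL_B] = S·[w00; w01] and [mR_A; mR_B] = S·[w10; w11]:
  w00 = -1/2, w01 = 0, w10 = 1, w11 = 1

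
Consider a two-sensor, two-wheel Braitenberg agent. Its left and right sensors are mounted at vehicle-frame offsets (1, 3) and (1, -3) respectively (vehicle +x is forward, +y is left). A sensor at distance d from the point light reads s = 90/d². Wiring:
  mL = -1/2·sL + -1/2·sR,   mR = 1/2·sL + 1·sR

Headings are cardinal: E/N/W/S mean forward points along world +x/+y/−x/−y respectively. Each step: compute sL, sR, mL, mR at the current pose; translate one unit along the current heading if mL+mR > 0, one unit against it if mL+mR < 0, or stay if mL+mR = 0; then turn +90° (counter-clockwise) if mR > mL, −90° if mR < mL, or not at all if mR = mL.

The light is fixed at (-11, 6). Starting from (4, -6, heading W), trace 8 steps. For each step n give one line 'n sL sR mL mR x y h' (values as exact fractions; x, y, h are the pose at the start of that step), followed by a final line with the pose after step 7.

0 90/421 90/277 -31410/116617 50355/116617 4 -6 W
1 45/229 9/29 -1683/6641 5427/13282 3 -6 S
2 18/65 90/481 -558/2405 783/2405 3 -7 E
3 5/16 5/26 -105/416 145/416 4 -7 N
4 90/421 90/277 -31410/116617 50355/116617 4 -6 W
5 45/229 9/29 -1683/6641 5427/13282 3 -6 S
6 18/65 90/481 -558/2405 783/2405 3 -7 E
7 5/16 5/26 -105/416 145/416 4 -7 N
final 4 -6 W

n=0: pose=(4,-6,W); sL=90/421, sR=90/277; mL=-31410/116617, mR=50355/116617; mL+mR=45/277 → advance +1; mR−mL=81765/116617 → turn +1·90°
n=1: pose=(3,-6,S); sL=45/229, sR=9/29; mL=-1683/6641, mR=5427/13282; mL+mR=9/58 → advance +1; mR−mL=8793/13282 → turn +1·90°
n=2: pose=(3,-7,E); sL=18/65, sR=90/481; mL=-558/2405, mR=783/2405; mL+mR=45/481 → advance +1; mR−mL=1341/2405 → turn +1·90°
n=3: pose=(4,-7,N); sL=5/16, sR=5/26; mL=-105/416, mR=145/416; mL+mR=5/52 → advance +1; mR−mL=125/208 → turn +1·90°
n=4: pose=(4,-6,W); sL=90/421, sR=90/277; mL=-31410/116617, mR=50355/116617; mL+mR=45/277 → advance +1; mR−mL=81765/116617 → turn +1·90°
n=5: pose=(3,-6,S); sL=45/229, sR=9/29; mL=-1683/6641, mR=5427/13282; mL+mR=9/58 → advance +1; mR−mL=8793/13282 → turn +1·90°
n=6: pose=(3,-7,E); sL=18/65, sR=90/481; mL=-558/2405, mR=783/2405; mL+mR=45/481 → advance +1; mR−mL=1341/2405 → turn +1·90°
n=7: pose=(4,-7,N); sL=5/16, sR=5/26; mL=-105/416, mR=145/416; mL+mR=5/52 → advance +1; mR−mL=125/208 → turn +1·90°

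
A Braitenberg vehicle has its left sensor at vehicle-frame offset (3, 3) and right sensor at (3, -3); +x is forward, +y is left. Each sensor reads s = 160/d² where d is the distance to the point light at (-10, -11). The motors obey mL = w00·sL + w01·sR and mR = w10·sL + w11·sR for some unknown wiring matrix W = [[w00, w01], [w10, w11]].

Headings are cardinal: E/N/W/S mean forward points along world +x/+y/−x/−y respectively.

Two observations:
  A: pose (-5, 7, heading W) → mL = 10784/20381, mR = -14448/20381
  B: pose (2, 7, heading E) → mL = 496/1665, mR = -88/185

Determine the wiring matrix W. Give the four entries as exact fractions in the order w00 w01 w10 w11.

1/2 1/2 -1/2 -1

obs A: pose=(-5,7,W) → sL=160/229, sR=32/89, mL=10784/20381, mR=-14448/20381
obs B: pose=(2,7,E) → sL=80/333, sR=16/45, mL=496/1665, mR=-88/185
sensor matrix S = [[160/229, 32/89], [80/333, 16/45]]; det S = 366592/2262291
solve [mL_A; mL_B] = S·[w00; w01] and [mR_A; mR_B] = S·[w10; w11]:
  w00 = 1/2, w01 = 1/2, w10 = -1/2, w11 = -1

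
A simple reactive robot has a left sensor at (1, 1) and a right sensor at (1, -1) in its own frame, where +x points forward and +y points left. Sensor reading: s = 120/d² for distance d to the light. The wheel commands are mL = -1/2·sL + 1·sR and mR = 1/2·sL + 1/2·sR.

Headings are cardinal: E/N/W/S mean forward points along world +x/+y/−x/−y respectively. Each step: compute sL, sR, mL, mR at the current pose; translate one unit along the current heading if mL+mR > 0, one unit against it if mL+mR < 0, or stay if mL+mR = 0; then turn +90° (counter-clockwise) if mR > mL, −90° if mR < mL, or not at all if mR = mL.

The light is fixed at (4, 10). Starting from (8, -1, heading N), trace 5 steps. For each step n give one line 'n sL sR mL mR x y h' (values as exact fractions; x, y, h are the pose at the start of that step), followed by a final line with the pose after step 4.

n=0: pose=(8,-1,N); sL=120/109, sR=24/25; mL=1116/2725, mR=2808/2725; mL+mR=36/25 → advance +1; mR−mL=1692/2725 → turn +1·90°
n=1: pose=(8,0,W); sL=12/13, sR=4/3; mL=34/39, mR=44/39; mL+mR=2 → advance +1; mR−mL=10/39 → turn +1·90°
n=2: pose=(7,0,S); sL=120/137, sR=24/25; mL=1788/3425, mR=3144/3425; mL+mR=36/25 → advance +1; mR−mL=1356/3425 → turn +1·90°
n=3: pose=(7,-1,E); sL=30/29, sR=3/4; mL=27/116, mR=207/232; mL+mR=9/8 → advance +1; mR−mL=153/232 → turn +1·90°
n=4: pose=(8,-1,N); sL=120/109, sR=24/25; mL=1116/2725, mR=2808/2725; mL+mR=36/25 → advance +1; mR−mL=1692/2725 → turn +1·90°

0 120/109 24/25 1116/2725 2808/2725 8 -1 N
1 12/13 4/3 34/39 44/39 8 0 W
2 120/137 24/25 1788/3425 3144/3425 7 0 S
3 30/29 3/4 27/116 207/232 7 -1 E
4 120/109 24/25 1116/2725 2808/2725 8 -1 N
final 8 0 W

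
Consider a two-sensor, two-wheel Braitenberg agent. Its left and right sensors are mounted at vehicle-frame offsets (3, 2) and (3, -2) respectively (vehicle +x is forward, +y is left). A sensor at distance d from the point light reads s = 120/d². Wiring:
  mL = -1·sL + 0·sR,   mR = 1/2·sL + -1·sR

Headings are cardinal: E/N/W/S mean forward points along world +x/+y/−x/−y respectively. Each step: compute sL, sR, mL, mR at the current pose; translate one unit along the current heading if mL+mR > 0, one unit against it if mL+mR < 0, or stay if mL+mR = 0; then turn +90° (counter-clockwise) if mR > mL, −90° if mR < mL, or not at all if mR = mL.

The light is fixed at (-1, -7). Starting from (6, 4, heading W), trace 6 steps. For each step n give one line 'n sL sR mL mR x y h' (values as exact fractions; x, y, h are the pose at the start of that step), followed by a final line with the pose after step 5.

n=0: pose=(6,4,W); sL=120/97, sR=24/37; mL=-120/97, mR=-108/3589; mL+mR=-4548/3589 → advance -1; mR−mL=4332/3589 → turn +1·90°
n=1: pose=(7,4,S); sL=30/41, sR=6/5; mL=-30/41, mR=-171/205; mL+mR=-321/205 → advance -1; mR−mL=-21/205 → turn -1·90°
n=2: pose=(7,5,W); sL=24/25, sR=120/221; mL=-24/25, mR=-348/5525; mL+mR=-5652/5525 → advance -1; mR−mL=4956/5525 → turn +1·90°
n=3: pose=(8,5,S); sL=60/101, sR=12/13; mL=-60/101, mR=-822/1313; mL+mR=-1602/1313 → advance -1; mR−mL=-42/1313 → turn -1·90°
n=4: pose=(8,6,W); sL=120/157, sR=40/87; mL=-120/157, mR=-1060/13659; mL+mR=-11500/13659 → advance -1; mR−mL=9380/13659 → turn +1·90°
n=5: pose=(9,6,S); sL=30/61, sR=30/41; mL=-30/61, mR=-1215/2501; mL+mR=-2445/2501 → advance -1; mR−mL=15/2501 → turn +1·90°

0 120/97 24/37 -120/97 -108/3589 6 4 W
1 30/41 6/5 -30/41 -171/205 7 4 S
2 24/25 120/221 -24/25 -348/5525 7 5 W
3 60/101 12/13 -60/101 -822/1313 8 5 S
4 120/157 40/87 -120/157 -1060/13659 8 6 W
5 30/61 30/41 -30/61 -1215/2501 9 6 S
final 9 7 E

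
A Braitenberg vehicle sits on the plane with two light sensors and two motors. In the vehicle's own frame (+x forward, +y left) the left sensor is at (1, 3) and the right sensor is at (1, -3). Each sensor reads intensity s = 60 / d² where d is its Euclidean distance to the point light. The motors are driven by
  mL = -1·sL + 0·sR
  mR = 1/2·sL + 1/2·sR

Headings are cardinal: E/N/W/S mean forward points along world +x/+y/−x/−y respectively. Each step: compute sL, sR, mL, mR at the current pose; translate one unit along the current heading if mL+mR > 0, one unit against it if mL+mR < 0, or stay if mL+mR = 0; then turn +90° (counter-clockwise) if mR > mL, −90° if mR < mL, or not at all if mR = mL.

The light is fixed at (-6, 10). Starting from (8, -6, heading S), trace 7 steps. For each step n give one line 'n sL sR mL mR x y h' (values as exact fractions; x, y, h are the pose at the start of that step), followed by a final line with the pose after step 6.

0 30/289 6/41 -30/289 1482/11849 8 -6 S
1 60/421 12/125 -60/421 6276/52625 8 -7 E
2 15/89 15/128 -15/89 3255/22784 7 -7 N
3 4/39 20/123 -4/39 212/1599 7 -8 W
4 30/293 30/221 -30/293 7710/64753 6 -8 S
5 12/85 60/653 -12/85 6468/55505 6 -9 E
6 15/97 3/26 -15/97 681/5044 5 -9 N
final 5 -10 W

n=0: pose=(8,-6,S); sL=30/289, sR=6/41; mL=-30/289, mR=1482/11849; mL+mR=252/11849 → advance +1; mR−mL=2712/11849 → turn +1·90°
n=1: pose=(8,-7,E); sL=60/421, sR=12/125; mL=-60/421, mR=6276/52625; mL+mR=-1224/52625 → advance -1; mR−mL=13776/52625 → turn +1·90°
n=2: pose=(7,-7,N); sL=15/89, sR=15/128; mL=-15/89, mR=3255/22784; mL+mR=-585/22784 → advance -1; mR−mL=7095/22784 → turn +1·90°
n=3: pose=(7,-8,W); sL=4/39, sR=20/123; mL=-4/39, mR=212/1599; mL+mR=16/533 → advance +1; mR−mL=376/1599 → turn +1·90°
n=4: pose=(6,-8,S); sL=30/293, sR=30/221; mL=-30/293, mR=7710/64753; mL+mR=1080/64753 → advance +1; mR−mL=14340/64753 → turn +1·90°
n=5: pose=(6,-9,E); sL=12/85, sR=60/653; mL=-12/85, mR=6468/55505; mL+mR=-1368/55505 → advance -1; mR−mL=14304/55505 → turn +1·90°
n=6: pose=(5,-9,N); sL=15/97, sR=3/26; mL=-15/97, mR=681/5044; mL+mR=-99/5044 → advance -1; mR−mL=1461/5044 → turn +1·90°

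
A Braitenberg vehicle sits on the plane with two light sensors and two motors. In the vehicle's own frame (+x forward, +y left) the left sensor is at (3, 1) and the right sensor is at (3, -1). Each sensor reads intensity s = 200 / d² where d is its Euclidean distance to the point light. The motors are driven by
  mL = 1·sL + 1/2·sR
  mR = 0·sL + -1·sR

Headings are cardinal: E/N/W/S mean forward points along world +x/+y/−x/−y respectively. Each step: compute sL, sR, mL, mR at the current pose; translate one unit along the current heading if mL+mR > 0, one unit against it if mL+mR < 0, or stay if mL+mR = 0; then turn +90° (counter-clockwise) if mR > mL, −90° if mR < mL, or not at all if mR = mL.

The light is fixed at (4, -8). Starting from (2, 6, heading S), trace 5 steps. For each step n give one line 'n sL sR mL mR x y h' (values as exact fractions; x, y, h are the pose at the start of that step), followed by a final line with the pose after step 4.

0 100/61 20/13 1910/793 -20/13 2 6 S
1 200/169 200/221 4700/2873 -200/221 2 5 W
2 25/34 10/13 495/442 -10/13 1 5 N
3 8/9 200/169 2252/1521 -200/169 1 6 E
4 100/61 20/13 1910/793 -20/13 2 6 S
final 2 5 W

n=0: pose=(2,6,S); sL=100/61, sR=20/13; mL=1910/793, mR=-20/13; mL+mR=690/793 → advance +1; mR−mL=-3130/793 → turn -1·90°
n=1: pose=(2,5,W); sL=200/169, sR=200/221; mL=4700/2873, mR=-200/221; mL+mR=2100/2873 → advance +1; mR−mL=-7300/2873 → turn -1·90°
n=2: pose=(1,5,N); sL=25/34, sR=10/13; mL=495/442, mR=-10/13; mL+mR=155/442 → advance +1; mR−mL=-835/442 → turn -1·90°
n=3: pose=(1,6,E); sL=8/9, sR=200/169; mL=2252/1521, mR=-200/169; mL+mR=452/1521 → advance +1; mR−mL=-4052/1521 → turn -1·90°
n=4: pose=(2,6,S); sL=100/61, sR=20/13; mL=1910/793, mR=-20/13; mL+mR=690/793 → advance +1; mR−mL=-3130/793 → turn -1·90°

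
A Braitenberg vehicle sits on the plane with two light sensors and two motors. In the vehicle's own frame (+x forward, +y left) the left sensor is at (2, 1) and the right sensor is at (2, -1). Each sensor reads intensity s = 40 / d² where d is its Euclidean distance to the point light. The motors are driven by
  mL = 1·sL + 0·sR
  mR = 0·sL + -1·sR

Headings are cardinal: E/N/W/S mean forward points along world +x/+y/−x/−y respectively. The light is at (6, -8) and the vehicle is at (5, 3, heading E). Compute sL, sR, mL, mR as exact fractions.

8/29 40/101 8/29 -40/101

left sensor world pos  = (7, 4); dL² = 145
right sensor world pos = (7, 2); dR² = 101
sL = 40/145 = 8/29
sR = 40/101 = 40/101
mL = 1·sL + 0·sR = 8/29
mR = 0·sL + -1·sR = -40/101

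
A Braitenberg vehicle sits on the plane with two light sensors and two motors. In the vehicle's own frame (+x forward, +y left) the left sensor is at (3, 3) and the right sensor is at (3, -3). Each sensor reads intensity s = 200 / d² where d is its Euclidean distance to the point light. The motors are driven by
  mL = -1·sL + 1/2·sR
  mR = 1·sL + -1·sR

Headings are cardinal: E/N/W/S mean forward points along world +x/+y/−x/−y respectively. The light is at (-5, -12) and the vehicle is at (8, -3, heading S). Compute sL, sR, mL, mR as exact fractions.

50/73 25/17 125/2482 -975/1241

left sensor world pos  = (11, -6); dL² = 292
right sensor world pos = (5, -6); dR² = 136
sL = 200/292 = 50/73
sR = 200/136 = 25/17
mL = -1·sL + 1/2·sR = 125/2482
mR = 1·sL + -1·sR = -975/1241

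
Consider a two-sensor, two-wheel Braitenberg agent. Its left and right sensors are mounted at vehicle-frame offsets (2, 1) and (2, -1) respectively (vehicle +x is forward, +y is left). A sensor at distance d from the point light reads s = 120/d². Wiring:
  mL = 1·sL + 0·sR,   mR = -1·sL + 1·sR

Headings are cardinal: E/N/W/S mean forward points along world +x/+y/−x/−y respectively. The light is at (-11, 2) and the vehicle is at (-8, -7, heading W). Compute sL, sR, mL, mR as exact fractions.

120/101 24/13 120/101 864/1313

left sensor world pos  = (-10, -8); dL² = 101
right sensor world pos = (-10, -6); dR² = 65
sL = 120/101 = 120/101
sR = 120/65 = 24/13
mL = 1·sL + 0·sR = 120/101
mR = -1·sL + 1·sR = 864/1313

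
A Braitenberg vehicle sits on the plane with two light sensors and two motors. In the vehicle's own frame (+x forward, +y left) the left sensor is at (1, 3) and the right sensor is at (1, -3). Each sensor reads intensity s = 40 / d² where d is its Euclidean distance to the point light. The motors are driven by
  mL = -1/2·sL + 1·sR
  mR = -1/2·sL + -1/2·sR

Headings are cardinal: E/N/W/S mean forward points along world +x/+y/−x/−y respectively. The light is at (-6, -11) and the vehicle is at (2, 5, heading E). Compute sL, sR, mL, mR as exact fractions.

20/221 4/25 634/5525 -692/5525

left sensor world pos  = (3, 8); dL² = 442
right sensor world pos = (3, 2); dR² = 250
sL = 40/442 = 20/221
sR = 40/250 = 4/25
mL = -1/2·sL + 1·sR = 634/5525
mR = -1/2·sL + -1/2·sR = -692/5525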